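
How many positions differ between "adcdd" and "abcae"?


Comparing "adcdd" and "abcae" position by position:
  Position 0: 'a' vs 'a' => same
  Position 1: 'd' vs 'b' => DIFFER
  Position 2: 'c' vs 'c' => same
  Position 3: 'd' vs 'a' => DIFFER
  Position 4: 'd' vs 'e' => DIFFER
Positions that differ: 3

3


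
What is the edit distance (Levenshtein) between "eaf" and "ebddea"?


Computing edit distance: "eaf" -> "ebddea"
DP table:
           e    b    d    d    e    a
      0    1    2    3    4    5    6
  e   1    0    1    2    3    4    5
  a   2    1    1    2    3    4    4
  f   3    2    2    2    3    4    5
Edit distance = dp[3][6] = 5

5


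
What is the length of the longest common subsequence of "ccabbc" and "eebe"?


LCS of "ccabbc" and "eebe"
DP table:
           e    e    b    e
      0    0    0    0    0
  c   0    0    0    0    0
  c   0    0    0    0    0
  a   0    0    0    0    0
  b   0    0    0    1    1
  b   0    0    0    1    1
  c   0    0    0    1    1
LCS length = dp[6][4] = 1

1


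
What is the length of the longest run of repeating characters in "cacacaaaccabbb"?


Input: "cacacaaaccabbb"
Scanning for longest run:
  Position 1 ('a'): new char, reset run to 1
  Position 2 ('c'): new char, reset run to 1
  Position 3 ('a'): new char, reset run to 1
  Position 4 ('c'): new char, reset run to 1
  Position 5 ('a'): new char, reset run to 1
  Position 6 ('a'): continues run of 'a', length=2
  Position 7 ('a'): continues run of 'a', length=3
  Position 8 ('c'): new char, reset run to 1
  Position 9 ('c'): continues run of 'c', length=2
  Position 10 ('a'): new char, reset run to 1
  Position 11 ('b'): new char, reset run to 1
  Position 12 ('b'): continues run of 'b', length=2
  Position 13 ('b'): continues run of 'b', length=3
Longest run: 'a' with length 3

3


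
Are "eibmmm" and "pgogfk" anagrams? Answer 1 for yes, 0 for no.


Strings: "eibmmm", "pgogfk"
Sorted first:  beimmm
Sorted second: fggkop
Differ at position 0: 'b' vs 'f' => not anagrams

0


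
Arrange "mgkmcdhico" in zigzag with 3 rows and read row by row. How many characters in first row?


Zigzag "mgkmcdhico" into 3 rows:
Placing characters:
  'm' => row 0
  'g' => row 1
  'k' => row 2
  'm' => row 1
  'c' => row 0
  'd' => row 1
  'h' => row 2
  'i' => row 1
  'c' => row 0
  'o' => row 1
Rows:
  Row 0: "mcc"
  Row 1: "gmdio"
  Row 2: "kh"
First row length: 3

3


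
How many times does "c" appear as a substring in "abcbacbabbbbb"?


Searching for "c" in "abcbacbabbbbb"
Scanning each position:
  Position 0: "a" => no
  Position 1: "b" => no
  Position 2: "c" => MATCH
  Position 3: "b" => no
  Position 4: "a" => no
  Position 5: "c" => MATCH
  Position 6: "b" => no
  Position 7: "a" => no
  Position 8: "b" => no
  Position 9: "b" => no
  Position 10: "b" => no
  Position 11: "b" => no
  Position 12: "b" => no
Total occurrences: 2

2


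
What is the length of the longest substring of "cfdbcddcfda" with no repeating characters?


Input: "cfdbcddcfda"
Sliding window (track last position of each char):
  Position 0 ('c'): window [0,0] length 1 -- new best
  Position 1 ('f'): window [0,1] length 2 -- new best
  Position 2 ('d'): window [0,2] length 3 -- new best
  Position 3 ('b'): window [0,3] length 4 -- new best
  Position 4 ('c'): repeat (last at 0), move window start to 1
  Position 4 ('c'): window [1,4] length 4
  Position 5 ('d'): repeat (last at 2), move window start to 3
  Position 5 ('d'): window [3,5] length 3
  Position 6 ('d'): repeat (last at 5), move window start to 6
  Position 6 ('d'): window [6,6] length 1
  Position 7 ('c'): window [6,7] length 2
  Position 8 ('f'): window [6,8] length 3
  Position 9 ('d'): repeat (last at 6), move window start to 7
  Position 9 ('d'): window [7,9] length 3
  Position 10 ('a'): window [7,10] length 4
Longest substring with no repeats: "cfdb" with length 4

4


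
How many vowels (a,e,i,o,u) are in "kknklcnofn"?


Input: kknklcnofn
Checking each character:
  'k' at position 0: consonant
  'k' at position 1: consonant
  'n' at position 2: consonant
  'k' at position 3: consonant
  'l' at position 4: consonant
  'c' at position 5: consonant
  'n' at position 6: consonant
  'o' at position 7: vowel (running total: 1)
  'f' at position 8: consonant
  'n' at position 9: consonant
Total vowels: 1

1


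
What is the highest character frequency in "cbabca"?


Input: cbabca
Character counts:
  'a': 2
  'b': 2
  'c': 2
Maximum frequency: 2

2


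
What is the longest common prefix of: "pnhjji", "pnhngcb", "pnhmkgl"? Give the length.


Words: pnhjji, pnhngcb, pnhmkgl
  Position 0: all 'p' => match
  Position 1: all 'n' => match
  Position 2: all 'h' => match
  Position 3: ('j', 'n', 'm') => mismatch, stop
LCP = "pnh" (length 3)

3


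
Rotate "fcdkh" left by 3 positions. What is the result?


Input: "fcdkh", rotate left by 3
First 3 characters: "fcd"
Remaining characters: "kh"
Concatenate remaining + first: "kh" + "fcd" = "khfcd"

khfcd


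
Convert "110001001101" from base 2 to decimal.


Input: "110001001101" in base 2
Positional expansion:
  Digit '1' (value 1) x 2^11 = 2048
  Digit '1' (value 1) x 2^10 = 1024
  Digit '0' (value 0) x 2^9 = 0
  Digit '0' (value 0) x 2^8 = 0
  Digit '0' (value 0) x 2^7 = 0
  Digit '1' (value 1) x 2^6 = 64
  Digit '0' (value 0) x 2^5 = 0
  Digit '0' (value 0) x 2^4 = 0
  Digit '1' (value 1) x 2^3 = 8
  Digit '1' (value 1) x 2^2 = 4
  Digit '0' (value 0) x 2^1 = 0
  Digit '1' (value 1) x 2^0 = 1
Sum = 3149

3149


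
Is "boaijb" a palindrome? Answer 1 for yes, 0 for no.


Input: boaijb
Reversed: bjiaob
  Compare pos 0 ('b') with pos 5 ('b'): match
  Compare pos 1 ('o') with pos 4 ('j'): MISMATCH
  Compare pos 2 ('a') with pos 3 ('i'): MISMATCH
Result: not a palindrome

0


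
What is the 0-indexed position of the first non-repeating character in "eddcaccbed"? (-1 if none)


Input: eddcaccbed
Character frequencies:
  'a': 1
  'b': 1
  'c': 3
  'd': 3
  'e': 2
Scanning left to right for freq == 1:
  Position 0 ('e'): freq=2, skip
  Position 1 ('d'): freq=3, skip
  Position 2 ('d'): freq=3, skip
  Position 3 ('c'): freq=3, skip
  Position 4 ('a'): unique! => answer = 4

4


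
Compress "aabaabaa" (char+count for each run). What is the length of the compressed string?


Input: aabaabaa
Runs:
  'a' x 2 => "a2"
  'b' x 1 => "b1"
  'a' x 2 => "a2"
  'b' x 1 => "b1"
  'a' x 2 => "a2"
Compressed: "a2b1a2b1a2"
Compressed length: 10

10


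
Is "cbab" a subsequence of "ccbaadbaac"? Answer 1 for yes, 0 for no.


Check if "cbab" is a subsequence of "ccbaadbaac"
Greedy scan:
  Position 0 ('c'): matches sub[0] = 'c'
  Position 1 ('c'): no match needed
  Position 2 ('b'): matches sub[1] = 'b'
  Position 3 ('a'): matches sub[2] = 'a'
  Position 4 ('a'): no match needed
  Position 5 ('d'): no match needed
  Position 6 ('b'): matches sub[3] = 'b'
  Position 7 ('a'): no match needed
  Position 8 ('a'): no match needed
  Position 9 ('c'): no match needed
All 4 characters matched => is a subsequence

1


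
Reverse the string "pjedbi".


Input: pjedbi
Reading characters right to left:
  Position 5: 'i'
  Position 4: 'b'
  Position 3: 'd'
  Position 2: 'e'
  Position 1: 'j'
  Position 0: 'p'
Reversed: ibdejp

ibdejp


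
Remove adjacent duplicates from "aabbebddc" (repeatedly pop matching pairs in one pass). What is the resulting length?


Input: aabbebddc
Stack-based adjacent duplicate removal:
  Read 'a': push. Stack: a
  Read 'a': matches stack top 'a' => pop. Stack: (empty)
  Read 'b': push. Stack: b
  Read 'b': matches stack top 'b' => pop. Stack: (empty)
  Read 'e': push. Stack: e
  Read 'b': push. Stack: eb
  Read 'd': push. Stack: ebd
  Read 'd': matches stack top 'd' => pop. Stack: eb
  Read 'c': push. Stack: ebc
Final stack: "ebc" (length 3)

3


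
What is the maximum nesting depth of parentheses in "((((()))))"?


Input: "((((()))))"
Tracking depth:
  Position 0 '(': depth becomes 1
  Position 1 '(': depth becomes 2
  Position 2 '(': depth becomes 3
  Position 3 '(': depth becomes 4
  Position 4 '(': depth becomes 5
  Position 5 ')': depth becomes 4
  Position 6 ')': depth becomes 3
  Position 7 ')': depth becomes 2
  Position 8 ')': depth becomes 1
  Position 9 ')': depth becomes 0
Maximum depth reached: 5

5


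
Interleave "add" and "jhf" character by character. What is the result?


Interleaving "add" and "jhf":
  Position 0: 'a' from first, 'j' from second => "aj"
  Position 1: 'd' from first, 'h' from second => "dh"
  Position 2: 'd' from first, 'f' from second => "df"
Result: ajdhdf

ajdhdf


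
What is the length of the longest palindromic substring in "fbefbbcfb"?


Input: "fbefbbcfb"
Checking substrings for palindromes:
  [4:6] "bb" (len 2) => palindrome
Longest palindromic substring: "bb" with length 2

2


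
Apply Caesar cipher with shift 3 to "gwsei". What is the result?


Caesar cipher: shift "gwsei" by 3
  'g' (pos 6) + 3 = pos 9 = 'j'
  'w' (pos 22) + 3 = pos 25 = 'z'
  's' (pos 18) + 3 = pos 21 = 'v'
  'e' (pos 4) + 3 = pos 7 = 'h'
  'i' (pos 8) + 3 = pos 11 = 'l'
Result: jzvhl

jzvhl


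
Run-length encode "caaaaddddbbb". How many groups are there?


Input: caaaaddddbbb
Scanning for consecutive runs:
  Group 1: 'c' x 1 (positions 0-0)
  Group 2: 'a' x 4 (positions 1-4)
  Group 3: 'd' x 4 (positions 5-8)
  Group 4: 'b' x 3 (positions 9-11)
Total groups: 4

4


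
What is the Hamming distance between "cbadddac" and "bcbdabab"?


Comparing "cbadddac" and "bcbdabab" position by position:
  Position 0: 'c' vs 'b' => differ
  Position 1: 'b' vs 'c' => differ
  Position 2: 'a' vs 'b' => differ
  Position 3: 'd' vs 'd' => same
  Position 4: 'd' vs 'a' => differ
  Position 5: 'd' vs 'b' => differ
  Position 6: 'a' vs 'a' => same
  Position 7: 'c' vs 'b' => differ
Total differences (Hamming distance): 6

6


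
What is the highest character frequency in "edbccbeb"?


Input: edbccbeb
Character counts:
  'b': 3
  'c': 2
  'd': 1
  'e': 2
Maximum frequency: 3

3


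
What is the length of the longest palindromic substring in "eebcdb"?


Input: "eebcdb"
Checking substrings for palindromes:
  [0:2] "ee" (len 2) => palindrome
Longest palindromic substring: "ee" with length 2

2


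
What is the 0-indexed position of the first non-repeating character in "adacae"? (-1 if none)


Input: adacae
Character frequencies:
  'a': 3
  'c': 1
  'd': 1
  'e': 1
Scanning left to right for freq == 1:
  Position 0 ('a'): freq=3, skip
  Position 1 ('d'): unique! => answer = 1

1


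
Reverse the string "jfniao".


Input: jfniao
Reading characters right to left:
  Position 5: 'o'
  Position 4: 'a'
  Position 3: 'i'
  Position 2: 'n'
  Position 1: 'f'
  Position 0: 'j'
Reversed: oainfj

oainfj


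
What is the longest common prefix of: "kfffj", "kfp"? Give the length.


Words: kfffj, kfp
  Position 0: all 'k' => match
  Position 1: all 'f' => match
  Position 2: ('f', 'p') => mismatch, stop
LCP = "kf" (length 2)

2


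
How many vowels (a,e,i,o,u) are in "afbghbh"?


Input: afbghbh
Checking each character:
  'a' at position 0: vowel (running total: 1)
  'f' at position 1: consonant
  'b' at position 2: consonant
  'g' at position 3: consonant
  'h' at position 4: consonant
  'b' at position 5: consonant
  'h' at position 6: consonant
Total vowels: 1

1


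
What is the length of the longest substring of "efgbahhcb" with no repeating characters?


Input: "efgbahhcb"
Sliding window (track last position of each char):
  Position 0 ('e'): window [0,0] length 1 -- new best
  Position 1 ('f'): window [0,1] length 2 -- new best
  Position 2 ('g'): window [0,2] length 3 -- new best
  Position 3 ('b'): window [0,3] length 4 -- new best
  Position 4 ('a'): window [0,4] length 5 -- new best
  Position 5 ('h'): window [0,5] length 6 -- new best
  Position 6 ('h'): repeat (last at 5), move window start to 6
  Position 6 ('h'): window [6,6] length 1
  Position 7 ('c'): window [6,7] length 2
  Position 8 ('b'): window [6,8] length 3
Longest substring with no repeats: "efgbah" with length 6

6


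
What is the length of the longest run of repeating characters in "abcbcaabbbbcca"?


Input: "abcbcaabbbbcca"
Scanning for longest run:
  Position 1 ('b'): new char, reset run to 1
  Position 2 ('c'): new char, reset run to 1
  Position 3 ('b'): new char, reset run to 1
  Position 4 ('c'): new char, reset run to 1
  Position 5 ('a'): new char, reset run to 1
  Position 6 ('a'): continues run of 'a', length=2
  Position 7 ('b'): new char, reset run to 1
  Position 8 ('b'): continues run of 'b', length=2
  Position 9 ('b'): continues run of 'b', length=3
  Position 10 ('b'): continues run of 'b', length=4
  Position 11 ('c'): new char, reset run to 1
  Position 12 ('c'): continues run of 'c', length=2
  Position 13 ('a'): new char, reset run to 1
Longest run: 'b' with length 4

4


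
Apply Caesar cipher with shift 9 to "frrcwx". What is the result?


Caesar cipher: shift "frrcwx" by 9
  'f' (pos 5) + 9 = pos 14 = 'o'
  'r' (pos 17) + 9 = pos 0 = 'a'
  'r' (pos 17) + 9 = pos 0 = 'a'
  'c' (pos 2) + 9 = pos 11 = 'l'
  'w' (pos 22) + 9 = pos 5 = 'f'
  'x' (pos 23) + 9 = pos 6 = 'g'
Result: oaalfg

oaalfg


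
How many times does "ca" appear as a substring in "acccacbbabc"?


Searching for "ca" in "acccacbbabc"
Scanning each position:
  Position 0: "ac" => no
  Position 1: "cc" => no
  Position 2: "cc" => no
  Position 3: "ca" => MATCH
  Position 4: "ac" => no
  Position 5: "cb" => no
  Position 6: "bb" => no
  Position 7: "ba" => no
  Position 8: "ab" => no
  Position 9: "bc" => no
Total occurrences: 1

1


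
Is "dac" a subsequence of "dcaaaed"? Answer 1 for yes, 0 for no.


Check if "dac" is a subsequence of "dcaaaed"
Greedy scan:
  Position 0 ('d'): matches sub[0] = 'd'
  Position 1 ('c'): no match needed
  Position 2 ('a'): matches sub[1] = 'a'
  Position 3 ('a'): no match needed
  Position 4 ('a'): no match needed
  Position 5 ('e'): no match needed
  Position 6 ('d'): no match needed
Only matched 2/3 characters => not a subsequence

0


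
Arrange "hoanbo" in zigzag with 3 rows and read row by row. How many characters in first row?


Zigzag "hoanbo" into 3 rows:
Placing characters:
  'h' => row 0
  'o' => row 1
  'a' => row 2
  'n' => row 1
  'b' => row 0
  'o' => row 1
Rows:
  Row 0: "hb"
  Row 1: "ono"
  Row 2: "a"
First row length: 2

2


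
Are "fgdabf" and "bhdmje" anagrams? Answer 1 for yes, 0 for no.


Strings: "fgdabf", "bhdmje"
Sorted first:  abdffg
Sorted second: bdehjm
Differ at position 0: 'a' vs 'b' => not anagrams

0


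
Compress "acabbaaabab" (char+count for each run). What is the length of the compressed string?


Input: acabbaaabab
Runs:
  'a' x 1 => "a1"
  'c' x 1 => "c1"
  'a' x 1 => "a1"
  'b' x 2 => "b2"
  'a' x 3 => "a3"
  'b' x 1 => "b1"
  'a' x 1 => "a1"
  'b' x 1 => "b1"
Compressed: "a1c1a1b2a3b1a1b1"
Compressed length: 16

16


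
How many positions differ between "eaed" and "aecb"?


Comparing "eaed" and "aecb" position by position:
  Position 0: 'e' vs 'a' => DIFFER
  Position 1: 'a' vs 'e' => DIFFER
  Position 2: 'e' vs 'c' => DIFFER
  Position 3: 'd' vs 'b' => DIFFER
Positions that differ: 4

4


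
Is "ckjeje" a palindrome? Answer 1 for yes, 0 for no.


Input: ckjeje
Reversed: ejejkc
  Compare pos 0 ('c') with pos 5 ('e'): MISMATCH
  Compare pos 1 ('k') with pos 4 ('j'): MISMATCH
  Compare pos 2 ('j') with pos 3 ('e'): MISMATCH
Result: not a palindrome

0


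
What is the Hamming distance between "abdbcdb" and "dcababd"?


Comparing "abdbcdb" and "dcababd" position by position:
  Position 0: 'a' vs 'd' => differ
  Position 1: 'b' vs 'c' => differ
  Position 2: 'd' vs 'a' => differ
  Position 3: 'b' vs 'b' => same
  Position 4: 'c' vs 'a' => differ
  Position 5: 'd' vs 'b' => differ
  Position 6: 'b' vs 'd' => differ
Total differences (Hamming distance): 6

6


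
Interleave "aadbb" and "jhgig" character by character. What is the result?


Interleaving "aadbb" and "jhgig":
  Position 0: 'a' from first, 'j' from second => "aj"
  Position 1: 'a' from first, 'h' from second => "ah"
  Position 2: 'd' from first, 'g' from second => "dg"
  Position 3: 'b' from first, 'i' from second => "bi"
  Position 4: 'b' from first, 'g' from second => "bg"
Result: ajahdgbibg

ajahdgbibg


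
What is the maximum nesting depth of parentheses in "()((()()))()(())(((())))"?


Input: "()((()()))()(())(((())))"
Tracking depth:
  Position 0 '(': depth becomes 1
  Position 1 ')': depth becomes 0
  Position 2 '(': depth becomes 1
  Position 3 '(': depth becomes 2
  Position 4 '(': depth becomes 3
  Position 5 ')': depth becomes 2
  Position 6 '(': depth becomes 3
  Position 7 ')': depth becomes 2
  Position 8 ')': depth becomes 1
  Position 9 ')': depth becomes 0
  Position 10 '(': depth becomes 1
  Position 11 ')': depth becomes 0
  Position 12 '(': depth becomes 1
  Position 13 '(': depth becomes 2
  Position 14 ')': depth becomes 1
  Position 15 ')': depth becomes 0
  Position 16 '(': depth becomes 1
  Position 17 '(': depth becomes 2
  Position 18 '(': depth becomes 3
  Position 19 '(': depth becomes 4
  Position 20 ')': depth becomes 3
  Position 21 ')': depth becomes 2
  Position 22 ')': depth becomes 1
  Position 23 ')': depth becomes 0
Maximum depth reached: 4

4


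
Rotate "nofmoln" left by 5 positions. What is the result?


Input: "nofmoln", rotate left by 5
First 5 characters: "nofmo"
Remaining characters: "ln"
Concatenate remaining + first: "ln" + "nofmo" = "lnnofmo"

lnnofmo


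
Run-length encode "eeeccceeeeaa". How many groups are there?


Input: eeeccceeeeaa
Scanning for consecutive runs:
  Group 1: 'e' x 3 (positions 0-2)
  Group 2: 'c' x 3 (positions 3-5)
  Group 3: 'e' x 4 (positions 6-9)
  Group 4: 'a' x 2 (positions 10-11)
Total groups: 4

4


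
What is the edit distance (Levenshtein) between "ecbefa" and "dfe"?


Computing edit distance: "ecbefa" -> "dfe"
DP table:
           d    f    e
      0    1    2    3
  e   1    1    2    2
  c   2    2    2    3
  b   3    3    3    3
  e   4    4    4    3
  f   5    5    4    4
  a   6    6    5    5
Edit distance = dp[6][3] = 5

5


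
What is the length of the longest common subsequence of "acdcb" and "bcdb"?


LCS of "acdcb" and "bcdb"
DP table:
           b    c    d    b
      0    0    0    0    0
  a   0    0    0    0    0
  c   0    0    1    1    1
  d   0    0    1    2    2
  c   0    0    1    2    2
  b   0    1    1    2    3
LCS length = dp[5][4] = 3

3


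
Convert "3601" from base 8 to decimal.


Input: "3601" in base 8
Positional expansion:
  Digit '3' (value 3) x 8^3 = 1536
  Digit '6' (value 6) x 8^2 = 384
  Digit '0' (value 0) x 8^1 = 0
  Digit '1' (value 1) x 8^0 = 1
Sum = 1921

1921


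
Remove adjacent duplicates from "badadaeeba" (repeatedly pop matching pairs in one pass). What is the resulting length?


Input: badadaeeba
Stack-based adjacent duplicate removal:
  Read 'b': push. Stack: b
  Read 'a': push. Stack: ba
  Read 'd': push. Stack: bad
  Read 'a': push. Stack: bada
  Read 'd': push. Stack: badad
  Read 'a': push. Stack: badada
  Read 'e': push. Stack: badadae
  Read 'e': matches stack top 'e' => pop. Stack: badada
  Read 'b': push. Stack: badadab
  Read 'a': push. Stack: badadaba
Final stack: "badadaba" (length 8)

8


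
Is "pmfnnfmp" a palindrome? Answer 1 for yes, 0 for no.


Input: pmfnnfmp
Reversed: pmfnnfmp
  Compare pos 0 ('p') with pos 7 ('p'): match
  Compare pos 1 ('m') with pos 6 ('m'): match
  Compare pos 2 ('f') with pos 5 ('f'): match
  Compare pos 3 ('n') with pos 4 ('n'): match
Result: palindrome

1


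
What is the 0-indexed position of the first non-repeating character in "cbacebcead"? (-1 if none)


Input: cbacebcead
Character frequencies:
  'a': 2
  'b': 2
  'c': 3
  'd': 1
  'e': 2
Scanning left to right for freq == 1:
  Position 0 ('c'): freq=3, skip
  Position 1 ('b'): freq=2, skip
  Position 2 ('a'): freq=2, skip
  Position 3 ('c'): freq=3, skip
  Position 4 ('e'): freq=2, skip
  Position 5 ('b'): freq=2, skip
  Position 6 ('c'): freq=3, skip
  Position 7 ('e'): freq=2, skip
  Position 8 ('a'): freq=2, skip
  Position 9 ('d'): unique! => answer = 9

9


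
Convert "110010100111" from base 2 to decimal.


Input: "110010100111" in base 2
Positional expansion:
  Digit '1' (value 1) x 2^11 = 2048
  Digit '1' (value 1) x 2^10 = 1024
  Digit '0' (value 0) x 2^9 = 0
  Digit '0' (value 0) x 2^8 = 0
  Digit '1' (value 1) x 2^7 = 128
  Digit '0' (value 0) x 2^6 = 0
  Digit '1' (value 1) x 2^5 = 32
  Digit '0' (value 0) x 2^4 = 0
  Digit '0' (value 0) x 2^3 = 0
  Digit '1' (value 1) x 2^2 = 4
  Digit '1' (value 1) x 2^1 = 2
  Digit '1' (value 1) x 2^0 = 1
Sum = 3239

3239


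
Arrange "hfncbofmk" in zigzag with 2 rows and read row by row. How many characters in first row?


Zigzag "hfncbofmk" into 2 rows:
Placing characters:
  'h' => row 0
  'f' => row 1
  'n' => row 0
  'c' => row 1
  'b' => row 0
  'o' => row 1
  'f' => row 0
  'm' => row 1
  'k' => row 0
Rows:
  Row 0: "hnbfk"
  Row 1: "fcom"
First row length: 5

5


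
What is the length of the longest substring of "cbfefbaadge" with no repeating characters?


Input: "cbfefbaadge"
Sliding window (track last position of each char):
  Position 0 ('c'): window [0,0] length 1 -- new best
  Position 1 ('b'): window [0,1] length 2 -- new best
  Position 2 ('f'): window [0,2] length 3 -- new best
  Position 3 ('e'): window [0,3] length 4 -- new best
  Position 4 ('f'): repeat (last at 2), move window start to 3
  Position 4 ('f'): window [3,4] length 2
  Position 5 ('b'): window [3,5] length 3
  Position 6 ('a'): window [3,6] length 4
  Position 7 ('a'): repeat (last at 6), move window start to 7
  Position 7 ('a'): window [7,7] length 1
  Position 8 ('d'): window [7,8] length 2
  Position 9 ('g'): window [7,9] length 3
  Position 10 ('e'): window [7,10] length 4
Longest substring with no repeats: "cbfe" with length 4

4


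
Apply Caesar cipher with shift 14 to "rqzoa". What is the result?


Caesar cipher: shift "rqzoa" by 14
  'r' (pos 17) + 14 = pos 5 = 'f'
  'q' (pos 16) + 14 = pos 4 = 'e'
  'z' (pos 25) + 14 = pos 13 = 'n'
  'o' (pos 14) + 14 = pos 2 = 'c'
  'a' (pos 0) + 14 = pos 14 = 'o'
Result: fenco

fenco


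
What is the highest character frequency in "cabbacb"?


Input: cabbacb
Character counts:
  'a': 2
  'b': 3
  'c': 2
Maximum frequency: 3

3


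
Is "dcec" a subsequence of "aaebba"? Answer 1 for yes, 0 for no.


Check if "dcec" is a subsequence of "aaebba"
Greedy scan:
  Position 0 ('a'): no match needed
  Position 1 ('a'): no match needed
  Position 2 ('e'): no match needed
  Position 3 ('b'): no match needed
  Position 4 ('b'): no match needed
  Position 5 ('a'): no match needed
Only matched 0/4 characters => not a subsequence

0


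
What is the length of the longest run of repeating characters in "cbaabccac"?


Input: "cbaabccac"
Scanning for longest run:
  Position 1 ('b'): new char, reset run to 1
  Position 2 ('a'): new char, reset run to 1
  Position 3 ('a'): continues run of 'a', length=2
  Position 4 ('b'): new char, reset run to 1
  Position 5 ('c'): new char, reset run to 1
  Position 6 ('c'): continues run of 'c', length=2
  Position 7 ('a'): new char, reset run to 1
  Position 8 ('c'): new char, reset run to 1
Longest run: 'a' with length 2

2


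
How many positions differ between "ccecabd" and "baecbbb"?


Comparing "ccecabd" and "baecbbb" position by position:
  Position 0: 'c' vs 'b' => DIFFER
  Position 1: 'c' vs 'a' => DIFFER
  Position 2: 'e' vs 'e' => same
  Position 3: 'c' vs 'c' => same
  Position 4: 'a' vs 'b' => DIFFER
  Position 5: 'b' vs 'b' => same
  Position 6: 'd' vs 'b' => DIFFER
Positions that differ: 4

4


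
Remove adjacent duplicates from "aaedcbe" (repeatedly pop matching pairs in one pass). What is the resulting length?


Input: aaedcbe
Stack-based adjacent duplicate removal:
  Read 'a': push. Stack: a
  Read 'a': matches stack top 'a' => pop. Stack: (empty)
  Read 'e': push. Stack: e
  Read 'd': push. Stack: ed
  Read 'c': push. Stack: edc
  Read 'b': push. Stack: edcb
  Read 'e': push. Stack: edcbe
Final stack: "edcbe" (length 5)

5


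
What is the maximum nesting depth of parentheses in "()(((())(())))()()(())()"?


Input: "()(((())(())))()()(())()"
Tracking depth:
  Position 0 '(': depth becomes 1
  Position 1 ')': depth becomes 0
  Position 2 '(': depth becomes 1
  Position 3 '(': depth becomes 2
  Position 4 '(': depth becomes 3
  Position 5 '(': depth becomes 4
  Position 6 ')': depth becomes 3
  Position 7 ')': depth becomes 2
  Position 8 '(': depth becomes 3
  Position 9 '(': depth becomes 4
  Position 10 ')': depth becomes 3
  Position 11 ')': depth becomes 2
  Position 12 ')': depth becomes 1
  Position 13 ')': depth becomes 0
  Position 14 '(': depth becomes 1
  Position 15 ')': depth becomes 0
  Position 16 '(': depth becomes 1
  Position 17 ')': depth becomes 0
  Position 18 '(': depth becomes 1
  Position 19 '(': depth becomes 2
  Position 20 ')': depth becomes 1
  Position 21 ')': depth becomes 0
  Position 22 '(': depth becomes 1
  Position 23 ')': depth becomes 0
Maximum depth reached: 4

4


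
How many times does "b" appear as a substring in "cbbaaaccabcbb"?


Searching for "b" in "cbbaaaccabcbb"
Scanning each position:
  Position 0: "c" => no
  Position 1: "b" => MATCH
  Position 2: "b" => MATCH
  Position 3: "a" => no
  Position 4: "a" => no
  Position 5: "a" => no
  Position 6: "c" => no
  Position 7: "c" => no
  Position 8: "a" => no
  Position 9: "b" => MATCH
  Position 10: "c" => no
  Position 11: "b" => MATCH
  Position 12: "b" => MATCH
Total occurrences: 5

5


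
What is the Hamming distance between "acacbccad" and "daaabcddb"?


Comparing "acacbccad" and "daaabcddb" position by position:
  Position 0: 'a' vs 'd' => differ
  Position 1: 'c' vs 'a' => differ
  Position 2: 'a' vs 'a' => same
  Position 3: 'c' vs 'a' => differ
  Position 4: 'b' vs 'b' => same
  Position 5: 'c' vs 'c' => same
  Position 6: 'c' vs 'd' => differ
  Position 7: 'a' vs 'd' => differ
  Position 8: 'd' vs 'b' => differ
Total differences (Hamming distance): 6

6


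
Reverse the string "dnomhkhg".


Input: dnomhkhg
Reading characters right to left:
  Position 7: 'g'
  Position 6: 'h'
  Position 5: 'k'
  Position 4: 'h'
  Position 3: 'm'
  Position 2: 'o'
  Position 1: 'n'
  Position 0: 'd'
Reversed: ghkhmond

ghkhmond


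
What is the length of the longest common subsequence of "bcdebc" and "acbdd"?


LCS of "bcdebc" and "acbdd"
DP table:
           a    c    b    d    d
      0    0    0    0    0    0
  b   0    0    0    1    1    1
  c   0    0    1    1    1    1
  d   0    0    1    1    2    2
  e   0    0    1    1    2    2
  b   0    0    1    2    2    2
  c   0    0    1    2    2    2
LCS length = dp[6][5] = 2

2


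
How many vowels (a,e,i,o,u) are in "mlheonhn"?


Input: mlheonhn
Checking each character:
  'm' at position 0: consonant
  'l' at position 1: consonant
  'h' at position 2: consonant
  'e' at position 3: vowel (running total: 1)
  'o' at position 4: vowel (running total: 2)
  'n' at position 5: consonant
  'h' at position 6: consonant
  'n' at position 7: consonant
Total vowels: 2

2


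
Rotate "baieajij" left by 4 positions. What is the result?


Input: "baieajij", rotate left by 4
First 4 characters: "baie"
Remaining characters: "ajij"
Concatenate remaining + first: "ajij" + "baie" = "ajijbaie"

ajijbaie


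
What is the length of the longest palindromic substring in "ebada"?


Input: "ebada"
Checking substrings for palindromes:
  [2:5] "ada" (len 3) => palindrome
Longest palindromic substring: "ada" with length 3

3


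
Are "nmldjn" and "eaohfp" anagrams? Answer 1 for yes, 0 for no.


Strings: "nmldjn", "eaohfp"
Sorted first:  djlmnn
Sorted second: aefhop
Differ at position 0: 'd' vs 'a' => not anagrams

0


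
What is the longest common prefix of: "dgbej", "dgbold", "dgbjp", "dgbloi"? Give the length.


Words: dgbej, dgbold, dgbjp, dgbloi
  Position 0: all 'd' => match
  Position 1: all 'g' => match
  Position 2: all 'b' => match
  Position 3: ('e', 'o', 'j', 'l') => mismatch, stop
LCP = "dgb" (length 3)

3


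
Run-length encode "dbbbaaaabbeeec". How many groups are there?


Input: dbbbaaaabbeeec
Scanning for consecutive runs:
  Group 1: 'd' x 1 (positions 0-0)
  Group 2: 'b' x 3 (positions 1-3)
  Group 3: 'a' x 4 (positions 4-7)
  Group 4: 'b' x 2 (positions 8-9)
  Group 5: 'e' x 3 (positions 10-12)
  Group 6: 'c' x 1 (positions 13-13)
Total groups: 6

6


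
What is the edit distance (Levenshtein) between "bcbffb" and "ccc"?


Computing edit distance: "bcbffb" -> "ccc"
DP table:
           c    c    c
      0    1    2    3
  b   1    1    2    3
  c   2    1    1    2
  b   3    2    2    2
  f   4    3    3    3
  f   5    4    4    4
  b   6    5    5    5
Edit distance = dp[6][3] = 5

5


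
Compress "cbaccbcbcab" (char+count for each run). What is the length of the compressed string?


Input: cbaccbcbcab
Runs:
  'c' x 1 => "c1"
  'b' x 1 => "b1"
  'a' x 1 => "a1"
  'c' x 2 => "c2"
  'b' x 1 => "b1"
  'c' x 1 => "c1"
  'b' x 1 => "b1"
  'c' x 1 => "c1"
  'a' x 1 => "a1"
  'b' x 1 => "b1"
Compressed: "c1b1a1c2b1c1b1c1a1b1"
Compressed length: 20

20


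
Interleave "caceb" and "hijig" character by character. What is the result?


Interleaving "caceb" and "hijig":
  Position 0: 'c' from first, 'h' from second => "ch"
  Position 1: 'a' from first, 'i' from second => "ai"
  Position 2: 'c' from first, 'j' from second => "cj"
  Position 3: 'e' from first, 'i' from second => "ei"
  Position 4: 'b' from first, 'g' from second => "bg"
Result: chaicjeibg

chaicjeibg


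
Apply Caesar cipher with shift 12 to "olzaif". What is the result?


Caesar cipher: shift "olzaif" by 12
  'o' (pos 14) + 12 = pos 0 = 'a'
  'l' (pos 11) + 12 = pos 23 = 'x'
  'z' (pos 25) + 12 = pos 11 = 'l'
  'a' (pos 0) + 12 = pos 12 = 'm'
  'i' (pos 8) + 12 = pos 20 = 'u'
  'f' (pos 5) + 12 = pos 17 = 'r'
Result: axlmur

axlmur


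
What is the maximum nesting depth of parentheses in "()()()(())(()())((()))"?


Input: "()()()(())(()())((()))"
Tracking depth:
  Position 0 '(': depth becomes 1
  Position 1 ')': depth becomes 0
  Position 2 '(': depth becomes 1
  Position 3 ')': depth becomes 0
  Position 4 '(': depth becomes 1
  Position 5 ')': depth becomes 0
  Position 6 '(': depth becomes 1
  Position 7 '(': depth becomes 2
  Position 8 ')': depth becomes 1
  Position 9 ')': depth becomes 0
  Position 10 '(': depth becomes 1
  Position 11 '(': depth becomes 2
  Position 12 ')': depth becomes 1
  Position 13 '(': depth becomes 2
  Position 14 ')': depth becomes 1
  Position 15 ')': depth becomes 0
  Position 16 '(': depth becomes 1
  Position 17 '(': depth becomes 2
  Position 18 '(': depth becomes 3
  Position 19 ')': depth becomes 2
  Position 20 ')': depth becomes 1
  Position 21 ')': depth becomes 0
Maximum depth reached: 3

3


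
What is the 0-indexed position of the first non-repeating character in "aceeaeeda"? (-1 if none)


Input: aceeaeeda
Character frequencies:
  'a': 3
  'c': 1
  'd': 1
  'e': 4
Scanning left to right for freq == 1:
  Position 0 ('a'): freq=3, skip
  Position 1 ('c'): unique! => answer = 1

1


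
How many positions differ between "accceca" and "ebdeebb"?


Comparing "accceca" and "ebdeebb" position by position:
  Position 0: 'a' vs 'e' => DIFFER
  Position 1: 'c' vs 'b' => DIFFER
  Position 2: 'c' vs 'd' => DIFFER
  Position 3: 'c' vs 'e' => DIFFER
  Position 4: 'e' vs 'e' => same
  Position 5: 'c' vs 'b' => DIFFER
  Position 6: 'a' vs 'b' => DIFFER
Positions that differ: 6

6


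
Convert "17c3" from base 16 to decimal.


Input: "17c3" in base 16
Positional expansion:
  Digit '1' (value 1) x 16^3 = 4096
  Digit '7' (value 7) x 16^2 = 1792
  Digit 'c' (value 12) x 16^1 = 192
  Digit '3' (value 3) x 16^0 = 3
Sum = 6083

6083


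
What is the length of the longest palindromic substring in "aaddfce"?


Input: "aaddfce"
Checking substrings for palindromes:
  [0:2] "aa" (len 2) => palindrome
  [2:4] "dd" (len 2) => palindrome
Longest palindromic substring: "aa" with length 2

2


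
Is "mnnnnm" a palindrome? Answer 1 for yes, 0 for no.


Input: mnnnnm
Reversed: mnnnnm
  Compare pos 0 ('m') with pos 5 ('m'): match
  Compare pos 1 ('n') with pos 4 ('n'): match
  Compare pos 2 ('n') with pos 3 ('n'): match
Result: palindrome

1


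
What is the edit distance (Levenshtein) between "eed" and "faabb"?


Computing edit distance: "eed" -> "faabb"
DP table:
           f    a    a    b    b
      0    1    2    3    4    5
  e   1    1    2    3    4    5
  e   2    2    2    3    4    5
  d   3    3    3    3    4    5
Edit distance = dp[3][5] = 5

5


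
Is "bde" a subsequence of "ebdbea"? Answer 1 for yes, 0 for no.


Check if "bde" is a subsequence of "ebdbea"
Greedy scan:
  Position 0 ('e'): no match needed
  Position 1 ('b'): matches sub[0] = 'b'
  Position 2 ('d'): matches sub[1] = 'd'
  Position 3 ('b'): no match needed
  Position 4 ('e'): matches sub[2] = 'e'
  Position 5 ('a'): no match needed
All 3 characters matched => is a subsequence

1


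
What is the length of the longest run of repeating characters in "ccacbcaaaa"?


Input: "ccacbcaaaa"
Scanning for longest run:
  Position 1 ('c'): continues run of 'c', length=2
  Position 2 ('a'): new char, reset run to 1
  Position 3 ('c'): new char, reset run to 1
  Position 4 ('b'): new char, reset run to 1
  Position 5 ('c'): new char, reset run to 1
  Position 6 ('a'): new char, reset run to 1
  Position 7 ('a'): continues run of 'a', length=2
  Position 8 ('a'): continues run of 'a', length=3
  Position 9 ('a'): continues run of 'a', length=4
Longest run: 'a' with length 4

4


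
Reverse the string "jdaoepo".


Input: jdaoepo
Reading characters right to left:
  Position 6: 'o'
  Position 5: 'p'
  Position 4: 'e'
  Position 3: 'o'
  Position 2: 'a'
  Position 1: 'd'
  Position 0: 'j'
Reversed: opeoadj

opeoadj


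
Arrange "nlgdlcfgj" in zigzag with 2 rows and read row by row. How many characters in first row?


Zigzag "nlgdlcfgj" into 2 rows:
Placing characters:
  'n' => row 0
  'l' => row 1
  'g' => row 0
  'd' => row 1
  'l' => row 0
  'c' => row 1
  'f' => row 0
  'g' => row 1
  'j' => row 0
Rows:
  Row 0: "nglfj"
  Row 1: "ldcg"
First row length: 5

5


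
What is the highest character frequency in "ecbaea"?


Input: ecbaea
Character counts:
  'a': 2
  'b': 1
  'c': 1
  'e': 2
Maximum frequency: 2

2


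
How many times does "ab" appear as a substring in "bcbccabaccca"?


Searching for "ab" in "bcbccabaccca"
Scanning each position:
  Position 0: "bc" => no
  Position 1: "cb" => no
  Position 2: "bc" => no
  Position 3: "cc" => no
  Position 4: "ca" => no
  Position 5: "ab" => MATCH
  Position 6: "ba" => no
  Position 7: "ac" => no
  Position 8: "cc" => no
  Position 9: "cc" => no
  Position 10: "ca" => no
Total occurrences: 1

1


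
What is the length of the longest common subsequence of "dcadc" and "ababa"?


LCS of "dcadc" and "ababa"
DP table:
           a    b    a    b    a
      0    0    0    0    0    0
  d   0    0    0    0    0    0
  c   0    0    0    0    0    0
  a   0    1    1    1    1    1
  d   0    1    1    1    1    1
  c   0    1    1    1    1    1
LCS length = dp[5][5] = 1

1


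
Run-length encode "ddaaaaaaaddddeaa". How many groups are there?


Input: ddaaaaaaaddddeaa
Scanning for consecutive runs:
  Group 1: 'd' x 2 (positions 0-1)
  Group 2: 'a' x 7 (positions 2-8)
  Group 3: 'd' x 4 (positions 9-12)
  Group 4: 'e' x 1 (positions 13-13)
  Group 5: 'a' x 2 (positions 14-15)
Total groups: 5

5


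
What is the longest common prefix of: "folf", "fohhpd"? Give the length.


Words: folf, fohhpd
  Position 0: all 'f' => match
  Position 1: all 'o' => match
  Position 2: ('l', 'h') => mismatch, stop
LCP = "fo" (length 2)

2


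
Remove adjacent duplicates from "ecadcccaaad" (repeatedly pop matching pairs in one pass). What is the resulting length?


Input: ecadcccaaad
Stack-based adjacent duplicate removal:
  Read 'e': push. Stack: e
  Read 'c': push. Stack: ec
  Read 'a': push. Stack: eca
  Read 'd': push. Stack: ecad
  Read 'c': push. Stack: ecadc
  Read 'c': matches stack top 'c' => pop. Stack: ecad
  Read 'c': push. Stack: ecadc
  Read 'a': push. Stack: ecadca
  Read 'a': matches stack top 'a' => pop. Stack: ecadc
  Read 'a': push. Stack: ecadca
  Read 'd': push. Stack: ecadcad
Final stack: "ecadcad" (length 7)

7


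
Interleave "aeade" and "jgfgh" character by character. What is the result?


Interleaving "aeade" and "jgfgh":
  Position 0: 'a' from first, 'j' from second => "aj"
  Position 1: 'e' from first, 'g' from second => "eg"
  Position 2: 'a' from first, 'f' from second => "af"
  Position 3: 'd' from first, 'g' from second => "dg"
  Position 4: 'e' from first, 'h' from second => "eh"
Result: ajegafdgeh

ajegafdgeh


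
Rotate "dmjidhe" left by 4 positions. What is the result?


Input: "dmjidhe", rotate left by 4
First 4 characters: "dmji"
Remaining characters: "dhe"
Concatenate remaining + first: "dhe" + "dmji" = "dhedmji"

dhedmji


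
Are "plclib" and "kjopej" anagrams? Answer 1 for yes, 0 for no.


Strings: "plclib", "kjopej"
Sorted first:  bcillp
Sorted second: ejjkop
Differ at position 0: 'b' vs 'e' => not anagrams

0


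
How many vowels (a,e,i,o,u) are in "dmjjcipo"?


Input: dmjjcipo
Checking each character:
  'd' at position 0: consonant
  'm' at position 1: consonant
  'j' at position 2: consonant
  'j' at position 3: consonant
  'c' at position 4: consonant
  'i' at position 5: vowel (running total: 1)
  'p' at position 6: consonant
  'o' at position 7: vowel (running total: 2)
Total vowels: 2

2


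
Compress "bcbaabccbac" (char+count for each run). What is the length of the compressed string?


Input: bcbaabccbac
Runs:
  'b' x 1 => "b1"
  'c' x 1 => "c1"
  'b' x 1 => "b1"
  'a' x 2 => "a2"
  'b' x 1 => "b1"
  'c' x 2 => "c2"
  'b' x 1 => "b1"
  'a' x 1 => "a1"
  'c' x 1 => "c1"
Compressed: "b1c1b1a2b1c2b1a1c1"
Compressed length: 18

18


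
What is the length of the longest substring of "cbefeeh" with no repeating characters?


Input: "cbefeeh"
Sliding window (track last position of each char):
  Position 0 ('c'): window [0,0] length 1 -- new best
  Position 1 ('b'): window [0,1] length 2 -- new best
  Position 2 ('e'): window [0,2] length 3 -- new best
  Position 3 ('f'): window [0,3] length 4 -- new best
  Position 4 ('e'): repeat (last at 2), move window start to 3
  Position 4 ('e'): window [3,4] length 2
  Position 5 ('e'): repeat (last at 4), move window start to 5
  Position 5 ('e'): window [5,5] length 1
  Position 6 ('h'): window [5,6] length 2
Longest substring with no repeats: "cbef" with length 4

4


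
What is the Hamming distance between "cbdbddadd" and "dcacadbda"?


Comparing "cbdbddadd" and "dcacadbda" position by position:
  Position 0: 'c' vs 'd' => differ
  Position 1: 'b' vs 'c' => differ
  Position 2: 'd' vs 'a' => differ
  Position 3: 'b' vs 'c' => differ
  Position 4: 'd' vs 'a' => differ
  Position 5: 'd' vs 'd' => same
  Position 6: 'a' vs 'b' => differ
  Position 7: 'd' vs 'd' => same
  Position 8: 'd' vs 'a' => differ
Total differences (Hamming distance): 7

7


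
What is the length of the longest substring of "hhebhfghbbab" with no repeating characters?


Input: "hhebhfghbbab"
Sliding window (track last position of each char):
  Position 0 ('h'): window [0,0] length 1 -- new best
  Position 1 ('h'): repeat (last at 0), move window start to 1
  Position 1 ('h'): window [1,1] length 1
  Position 2 ('e'): window [1,2] length 2 -- new best
  Position 3 ('b'): window [1,3] length 3 -- new best
  Position 4 ('h'): repeat (last at 1), move window start to 2
  Position 4 ('h'): window [2,4] length 3
  Position 5 ('f'): window [2,5] length 4 -- new best
  Position 6 ('g'): window [2,6] length 5 -- new best
  Position 7 ('h'): repeat (last at 4), move window start to 5
  Position 7 ('h'): window [5,7] length 3
  Position 8 ('b'): window [5,8] length 4
  Position 9 ('b'): repeat (last at 8), move window start to 9
  Position 9 ('b'): window [9,9] length 1
  Position 10 ('a'): window [9,10] length 2
  Position 11 ('b'): repeat (last at 9), move window start to 10
  Position 11 ('b'): window [10,11] length 2
Longest substring with no repeats: "ebhfg" with length 5

5
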